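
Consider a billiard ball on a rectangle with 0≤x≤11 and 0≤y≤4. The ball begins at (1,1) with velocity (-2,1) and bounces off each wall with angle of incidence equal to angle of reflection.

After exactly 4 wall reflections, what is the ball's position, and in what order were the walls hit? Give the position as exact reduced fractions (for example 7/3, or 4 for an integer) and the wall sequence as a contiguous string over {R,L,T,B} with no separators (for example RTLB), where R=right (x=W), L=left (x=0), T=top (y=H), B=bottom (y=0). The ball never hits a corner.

1. t=1/2 → L at (0,3/2); v=(2,1)
2. t=5/2 → T at (5,4); v=(2,-1)
3. t=3 → R at (11,1); v=(-2,-1)
4. t=1 → B at (9,0); v=(-2,1)

Final position: (9,0)
Wall sequence: LTRB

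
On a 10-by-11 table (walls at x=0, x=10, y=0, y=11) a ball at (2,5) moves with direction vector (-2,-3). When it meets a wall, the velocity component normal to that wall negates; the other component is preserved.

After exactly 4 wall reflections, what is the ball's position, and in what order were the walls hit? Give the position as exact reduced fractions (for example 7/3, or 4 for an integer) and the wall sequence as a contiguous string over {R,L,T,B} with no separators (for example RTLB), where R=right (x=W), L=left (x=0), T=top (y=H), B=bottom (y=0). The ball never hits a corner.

1. t=1 → L at (0,2); v=(2,-3)
2. t=2/3 → B at (4/3,0); v=(2,3)
3. t=11/3 → T at (26/3,11); v=(2,-3)
4. t=2/3 → R at (10,9); v=(-2,-3)

Final position: (10,9)
Wall sequence: LBTR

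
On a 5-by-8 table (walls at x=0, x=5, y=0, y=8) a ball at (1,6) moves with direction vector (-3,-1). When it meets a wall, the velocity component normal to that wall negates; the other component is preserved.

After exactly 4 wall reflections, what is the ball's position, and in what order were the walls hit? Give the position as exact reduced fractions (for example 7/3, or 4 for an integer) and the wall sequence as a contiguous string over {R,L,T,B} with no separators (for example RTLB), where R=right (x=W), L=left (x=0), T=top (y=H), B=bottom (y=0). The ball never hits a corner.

Final position: (5,2/3)
Wall sequence: LRLR

1. t=1/3 → L at (0,17/3); v=(3,-1)
2. t=5/3 → R at (5,4); v=(-3,-1)
3. t=5/3 → L at (0,7/3); v=(3,-1)
4. t=5/3 → R at (5,2/3); v=(-3,-1)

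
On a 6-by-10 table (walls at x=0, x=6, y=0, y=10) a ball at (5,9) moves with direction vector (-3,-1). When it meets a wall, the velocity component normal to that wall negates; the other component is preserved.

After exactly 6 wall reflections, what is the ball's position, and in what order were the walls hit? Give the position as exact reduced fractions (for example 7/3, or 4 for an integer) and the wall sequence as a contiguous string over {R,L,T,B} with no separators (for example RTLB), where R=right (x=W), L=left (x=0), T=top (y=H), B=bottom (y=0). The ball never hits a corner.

1. t=5/3 → L at (0,22/3); v=(3,-1)
2. t=2 → R at (6,16/3); v=(-3,-1)
3. t=2 → L at (0,10/3); v=(3,-1)
4. t=2 → R at (6,4/3); v=(-3,-1)
5. t=4/3 → B at (2,0); v=(-3,1)
6. t=2/3 → L at (0,2/3); v=(3,1)

Final position: (0,2/3)
Wall sequence: LRLRBL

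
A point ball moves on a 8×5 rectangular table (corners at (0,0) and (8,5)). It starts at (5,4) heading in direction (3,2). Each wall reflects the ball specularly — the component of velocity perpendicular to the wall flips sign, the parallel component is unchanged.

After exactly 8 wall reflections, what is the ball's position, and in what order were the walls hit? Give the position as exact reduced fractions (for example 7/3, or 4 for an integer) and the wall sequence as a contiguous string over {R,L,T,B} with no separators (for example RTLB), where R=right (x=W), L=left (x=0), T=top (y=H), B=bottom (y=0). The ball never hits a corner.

Final position: (0,2)
Wall sequence: TRBLTRBL

1. t=1/2 → T at (13/2,5); v=(3,-2)
2. t=1/2 → R at (8,4); v=(-3,-2)
3. t=2 → B at (2,0); v=(-3,2)
4. t=2/3 → L at (0,4/3); v=(3,2)
5. t=11/6 → T at (11/2,5); v=(3,-2)
6. t=5/6 → R at (8,10/3); v=(-3,-2)
7. t=5/3 → B at (3,0); v=(-3,2)
8. t=1 → L at (0,2); v=(3,2)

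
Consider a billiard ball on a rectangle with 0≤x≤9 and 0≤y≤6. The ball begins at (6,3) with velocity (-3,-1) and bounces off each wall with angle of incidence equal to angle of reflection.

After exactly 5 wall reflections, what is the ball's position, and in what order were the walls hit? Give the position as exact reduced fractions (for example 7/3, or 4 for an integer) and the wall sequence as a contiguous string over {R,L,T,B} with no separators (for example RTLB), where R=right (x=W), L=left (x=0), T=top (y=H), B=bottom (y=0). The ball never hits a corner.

Final position: (3,6)
Wall sequence: LBRLT

1. t=2 → L at (0,1); v=(3,-1)
2. t=1 → B at (3,0); v=(3,1)
3. t=2 → R at (9,2); v=(-3,1)
4. t=3 → L at (0,5); v=(3,1)
5. t=1 → T at (3,6); v=(3,-1)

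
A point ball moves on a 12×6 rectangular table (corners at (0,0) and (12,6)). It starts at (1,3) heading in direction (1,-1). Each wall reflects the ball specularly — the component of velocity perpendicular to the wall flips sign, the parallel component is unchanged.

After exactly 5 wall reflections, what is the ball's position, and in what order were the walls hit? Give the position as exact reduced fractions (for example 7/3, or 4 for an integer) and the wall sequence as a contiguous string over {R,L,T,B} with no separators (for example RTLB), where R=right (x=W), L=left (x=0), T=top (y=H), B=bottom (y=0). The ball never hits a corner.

1. t=3 → B at (4,0); v=(1,1)
2. t=6 → T at (10,6); v=(1,-1)
3. t=2 → R at (12,4); v=(-1,-1)
4. t=4 → B at (8,0); v=(-1,1)
5. t=6 → T at (2,6); v=(-1,-1)

Final position: (2,6)
Wall sequence: BTRBT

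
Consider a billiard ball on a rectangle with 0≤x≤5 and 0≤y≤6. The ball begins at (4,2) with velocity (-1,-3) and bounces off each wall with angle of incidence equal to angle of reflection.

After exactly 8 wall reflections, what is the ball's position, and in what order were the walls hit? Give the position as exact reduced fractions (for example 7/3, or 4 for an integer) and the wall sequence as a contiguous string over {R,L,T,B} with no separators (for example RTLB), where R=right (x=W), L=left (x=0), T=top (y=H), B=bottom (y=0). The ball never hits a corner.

1. t=2/3 → B at (10/3,0); v=(-1,3)
2. t=2 → T at (4/3,6); v=(-1,-3)
3. t=4/3 → L at (0,2); v=(1,-3)
4. t=2/3 → B at (2/3,0); v=(1,3)
5. t=2 → T at (8/3,6); v=(1,-3)
6. t=2 → B at (14/3,0); v=(1,3)
7. t=1/3 → R at (5,1); v=(-1,3)
8. t=5/3 → T at (10/3,6); v=(-1,-3)

Final position: (10/3,6)
Wall sequence: BTLBTBRT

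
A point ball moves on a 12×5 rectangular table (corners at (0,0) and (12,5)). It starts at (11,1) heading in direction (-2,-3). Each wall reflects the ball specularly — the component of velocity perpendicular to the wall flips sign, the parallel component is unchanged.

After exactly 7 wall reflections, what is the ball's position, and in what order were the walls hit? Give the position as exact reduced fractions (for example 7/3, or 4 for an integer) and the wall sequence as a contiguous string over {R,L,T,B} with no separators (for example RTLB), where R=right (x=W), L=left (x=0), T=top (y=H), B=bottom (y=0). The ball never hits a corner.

1. t=1/3 → B at (31/3,0); v=(-2,3)
2. t=5/3 → T at (7,5); v=(-2,-3)
3. t=5/3 → B at (11/3,0); v=(-2,3)
4. t=5/3 → T at (1/3,5); v=(-2,-3)
5. t=1/6 → L at (0,9/2); v=(2,-3)
6. t=3/2 → B at (3,0); v=(2,3)
7. t=5/3 → T at (19/3,5); v=(2,-3)

Final position: (19/3,5)
Wall sequence: BTBTLBT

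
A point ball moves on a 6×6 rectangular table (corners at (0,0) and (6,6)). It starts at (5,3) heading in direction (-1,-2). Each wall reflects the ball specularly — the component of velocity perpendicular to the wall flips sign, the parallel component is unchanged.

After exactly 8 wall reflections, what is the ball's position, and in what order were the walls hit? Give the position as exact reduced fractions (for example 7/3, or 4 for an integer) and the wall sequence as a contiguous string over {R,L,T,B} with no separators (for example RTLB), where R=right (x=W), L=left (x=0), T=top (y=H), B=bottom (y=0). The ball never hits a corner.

1. t=3/2 → B at (7/2,0); v=(-1,2)
2. t=3 → T at (1/2,6); v=(-1,-2)
3. t=1/2 → L at (0,5); v=(1,-2)
4. t=5/2 → B at (5/2,0); v=(1,2)
5. t=3 → T at (11/2,6); v=(1,-2)
6. t=1/2 → R at (6,5); v=(-1,-2)
7. t=5/2 → B at (7/2,0); v=(-1,2)
8. t=3 → T at (1/2,6); v=(-1,-2)

Final position: (1/2,6)
Wall sequence: BTLBTRBT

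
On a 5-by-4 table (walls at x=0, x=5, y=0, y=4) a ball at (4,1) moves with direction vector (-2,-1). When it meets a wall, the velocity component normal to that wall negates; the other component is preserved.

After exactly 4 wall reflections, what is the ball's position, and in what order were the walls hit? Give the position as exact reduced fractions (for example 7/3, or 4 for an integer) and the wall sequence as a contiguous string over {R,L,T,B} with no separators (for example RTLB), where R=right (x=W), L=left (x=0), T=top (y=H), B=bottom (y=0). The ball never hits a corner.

1. t=1 → B at (2,0); v=(-2,1)
2. t=1 → L at (0,1); v=(2,1)
3. t=5/2 → R at (5,7/2); v=(-2,1)
4. t=1/2 → T at (4,4); v=(-2,-1)

Final position: (4,4)
Wall sequence: BLRT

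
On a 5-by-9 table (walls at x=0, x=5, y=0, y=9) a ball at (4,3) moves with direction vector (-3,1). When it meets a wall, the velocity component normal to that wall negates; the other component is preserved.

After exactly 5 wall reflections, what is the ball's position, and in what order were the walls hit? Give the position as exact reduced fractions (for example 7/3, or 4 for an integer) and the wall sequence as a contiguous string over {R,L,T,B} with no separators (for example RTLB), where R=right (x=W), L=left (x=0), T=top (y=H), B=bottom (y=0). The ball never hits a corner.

Final position: (5,26/3)
Wall sequence: LRLTR

1. t=4/3 → L at (0,13/3); v=(3,1)
2. t=5/3 → R at (5,6); v=(-3,1)
3. t=5/3 → L at (0,23/3); v=(3,1)
4. t=4/3 → T at (4,9); v=(3,-1)
5. t=1/3 → R at (5,26/3); v=(-3,-1)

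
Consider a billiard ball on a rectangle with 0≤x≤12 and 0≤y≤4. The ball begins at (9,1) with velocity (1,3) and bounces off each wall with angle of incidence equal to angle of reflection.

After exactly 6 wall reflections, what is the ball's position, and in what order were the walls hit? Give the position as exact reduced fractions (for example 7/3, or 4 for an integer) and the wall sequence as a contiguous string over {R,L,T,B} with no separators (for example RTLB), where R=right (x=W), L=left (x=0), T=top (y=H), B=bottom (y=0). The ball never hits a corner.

1. t=1 → T at (10,4); v=(1,-3)
2. t=4/3 → B at (34/3,0); v=(1,3)
3. t=2/3 → R at (12,2); v=(-1,3)
4. t=2/3 → T at (34/3,4); v=(-1,-3)
5. t=4/3 → B at (10,0); v=(-1,3)
6. t=4/3 → T at (26/3,4); v=(-1,-3)

Final position: (26/3,4)
Wall sequence: TBRTBT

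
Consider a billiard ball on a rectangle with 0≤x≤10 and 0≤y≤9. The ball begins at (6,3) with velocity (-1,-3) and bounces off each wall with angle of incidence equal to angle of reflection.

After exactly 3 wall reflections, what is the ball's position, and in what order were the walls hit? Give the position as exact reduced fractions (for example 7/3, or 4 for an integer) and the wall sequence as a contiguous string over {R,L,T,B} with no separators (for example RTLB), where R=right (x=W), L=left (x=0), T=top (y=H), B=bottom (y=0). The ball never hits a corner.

Final position: (0,3)
Wall sequence: BTL

1. t=1 → B at (5,0); v=(-1,3)
2. t=3 → T at (2,9); v=(-1,-3)
3. t=2 → L at (0,3); v=(1,-3)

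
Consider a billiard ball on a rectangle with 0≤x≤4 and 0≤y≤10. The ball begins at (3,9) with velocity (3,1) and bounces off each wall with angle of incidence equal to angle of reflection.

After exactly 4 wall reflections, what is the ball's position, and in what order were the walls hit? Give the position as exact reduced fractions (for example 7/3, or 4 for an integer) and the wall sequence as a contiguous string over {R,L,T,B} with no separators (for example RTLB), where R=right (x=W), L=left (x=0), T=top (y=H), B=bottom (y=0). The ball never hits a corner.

1. t=1/3 → R at (4,28/3); v=(-3,1)
2. t=2/3 → T at (2,10); v=(-3,-1)
3. t=2/3 → L at (0,28/3); v=(3,-1)
4. t=4/3 → R at (4,8); v=(-3,-1)

Final position: (4,8)
Wall sequence: RTLR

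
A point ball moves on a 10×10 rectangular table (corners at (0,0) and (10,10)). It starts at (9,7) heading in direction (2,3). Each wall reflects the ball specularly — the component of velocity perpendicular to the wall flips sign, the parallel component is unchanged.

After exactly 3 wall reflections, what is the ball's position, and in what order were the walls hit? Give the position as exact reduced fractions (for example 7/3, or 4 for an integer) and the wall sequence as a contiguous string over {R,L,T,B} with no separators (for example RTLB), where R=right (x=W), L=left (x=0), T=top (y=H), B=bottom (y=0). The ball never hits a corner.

1. t=1/2 → R at (10,17/2); v=(-2,3)
2. t=1/2 → T at (9,10); v=(-2,-3)
3. t=10/3 → B at (7/3,0); v=(-2,3)

Final position: (7/3,0)
Wall sequence: RTB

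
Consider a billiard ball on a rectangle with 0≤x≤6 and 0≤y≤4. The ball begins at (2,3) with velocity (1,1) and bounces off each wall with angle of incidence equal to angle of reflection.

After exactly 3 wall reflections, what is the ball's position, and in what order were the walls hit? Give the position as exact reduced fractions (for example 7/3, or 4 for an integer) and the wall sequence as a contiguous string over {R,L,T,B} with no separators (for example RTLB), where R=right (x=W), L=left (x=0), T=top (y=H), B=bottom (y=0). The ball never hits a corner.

Final position: (5,0)
Wall sequence: TRB

1. t=1 → T at (3,4); v=(1,-1)
2. t=3 → R at (6,1); v=(-1,-1)
3. t=1 → B at (5,0); v=(-1,1)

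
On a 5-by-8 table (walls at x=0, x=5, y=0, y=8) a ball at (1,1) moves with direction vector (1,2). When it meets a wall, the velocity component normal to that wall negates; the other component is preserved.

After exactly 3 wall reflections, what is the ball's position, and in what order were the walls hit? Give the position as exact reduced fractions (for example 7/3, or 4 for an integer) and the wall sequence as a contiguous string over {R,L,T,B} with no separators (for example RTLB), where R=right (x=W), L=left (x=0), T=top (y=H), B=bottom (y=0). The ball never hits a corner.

Final position: (3/2,0)
Wall sequence: TRB

1. t=7/2 → T at (9/2,8); v=(1,-2)
2. t=1/2 → R at (5,7); v=(-1,-2)
3. t=7/2 → B at (3/2,0); v=(-1,2)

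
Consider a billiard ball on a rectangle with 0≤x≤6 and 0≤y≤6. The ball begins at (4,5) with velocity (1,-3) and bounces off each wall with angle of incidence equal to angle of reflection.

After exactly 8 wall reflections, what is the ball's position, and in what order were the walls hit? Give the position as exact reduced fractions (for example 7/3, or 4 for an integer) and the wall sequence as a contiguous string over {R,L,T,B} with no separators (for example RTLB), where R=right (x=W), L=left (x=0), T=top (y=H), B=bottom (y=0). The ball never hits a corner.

1. t=5/3 → B at (17/3,0); v=(1,3)
2. t=1/3 → R at (6,1); v=(-1,3)
3. t=5/3 → T at (13/3,6); v=(-1,-3)
4. t=2 → B at (7/3,0); v=(-1,3)
5. t=2 → T at (1/3,6); v=(-1,-3)
6. t=1/3 → L at (0,5); v=(1,-3)
7. t=5/3 → B at (5/3,0); v=(1,3)
8. t=2 → T at (11/3,6); v=(1,-3)

Final position: (11/3,6)
Wall sequence: BRTBTLBT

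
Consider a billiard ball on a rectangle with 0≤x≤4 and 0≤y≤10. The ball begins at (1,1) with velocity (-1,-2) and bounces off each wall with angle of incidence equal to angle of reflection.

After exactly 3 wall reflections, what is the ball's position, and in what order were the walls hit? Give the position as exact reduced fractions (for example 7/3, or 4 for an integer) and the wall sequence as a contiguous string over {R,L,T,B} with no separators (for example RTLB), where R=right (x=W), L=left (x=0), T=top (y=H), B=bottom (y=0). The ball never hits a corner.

1. t=1/2 → B at (1/2,0); v=(-1,2)
2. t=1/2 → L at (0,1); v=(1,2)
3. t=4 → R at (4,9); v=(-1,2)

Final position: (4,9)
Wall sequence: BLR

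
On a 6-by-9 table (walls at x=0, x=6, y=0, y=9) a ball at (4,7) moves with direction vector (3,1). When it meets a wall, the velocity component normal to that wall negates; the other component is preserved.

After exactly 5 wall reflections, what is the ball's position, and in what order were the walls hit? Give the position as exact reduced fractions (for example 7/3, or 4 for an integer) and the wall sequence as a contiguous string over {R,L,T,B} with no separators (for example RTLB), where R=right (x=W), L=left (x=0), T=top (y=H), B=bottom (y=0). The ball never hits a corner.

Final position: (0,13/3)
Wall sequence: RTLRL

1. t=2/3 → R at (6,23/3); v=(-3,1)
2. t=4/3 → T at (2,9); v=(-3,-1)
3. t=2/3 → L at (0,25/3); v=(3,-1)
4. t=2 → R at (6,19/3); v=(-3,-1)
5. t=2 → L at (0,13/3); v=(3,-1)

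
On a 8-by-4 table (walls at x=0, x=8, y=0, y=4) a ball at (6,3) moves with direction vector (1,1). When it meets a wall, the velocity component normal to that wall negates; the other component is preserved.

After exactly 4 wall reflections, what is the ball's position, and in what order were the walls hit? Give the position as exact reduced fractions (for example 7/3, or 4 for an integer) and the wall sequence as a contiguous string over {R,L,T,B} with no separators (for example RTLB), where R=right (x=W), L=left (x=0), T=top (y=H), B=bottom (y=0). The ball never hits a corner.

Final position: (1,4)
Wall sequence: TRBT

1. t=1 → T at (7,4); v=(1,-1)
2. t=1 → R at (8,3); v=(-1,-1)
3. t=3 → B at (5,0); v=(-1,1)
4. t=4 → T at (1,4); v=(-1,-1)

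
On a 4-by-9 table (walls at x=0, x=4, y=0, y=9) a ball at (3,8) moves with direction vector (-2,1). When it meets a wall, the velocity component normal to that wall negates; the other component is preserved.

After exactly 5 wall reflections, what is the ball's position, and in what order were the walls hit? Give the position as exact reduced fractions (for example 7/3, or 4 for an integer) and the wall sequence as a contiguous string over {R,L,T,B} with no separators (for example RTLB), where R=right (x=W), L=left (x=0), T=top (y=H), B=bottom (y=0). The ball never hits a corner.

1. t=1 → T at (1,9); v=(-2,-1)
2. t=1/2 → L at (0,17/2); v=(2,-1)
3. t=2 → R at (4,13/2); v=(-2,-1)
4. t=2 → L at (0,9/2); v=(2,-1)
5. t=2 → R at (4,5/2); v=(-2,-1)

Final position: (4,5/2)
Wall sequence: TLRLR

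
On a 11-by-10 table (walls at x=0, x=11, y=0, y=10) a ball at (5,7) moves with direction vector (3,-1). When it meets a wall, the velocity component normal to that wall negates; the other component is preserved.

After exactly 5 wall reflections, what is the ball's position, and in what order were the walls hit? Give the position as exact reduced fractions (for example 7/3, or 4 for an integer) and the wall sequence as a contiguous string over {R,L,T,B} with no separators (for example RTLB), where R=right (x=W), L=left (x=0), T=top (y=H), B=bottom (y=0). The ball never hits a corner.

1. t=2 → R at (11,5); v=(-3,-1)
2. t=11/3 → L at (0,4/3); v=(3,-1)
3. t=4/3 → B at (4,0); v=(3,1)
4. t=7/3 → R at (11,7/3); v=(-3,1)
5. t=11/3 → L at (0,6); v=(3,1)

Final position: (0,6)
Wall sequence: RLBRL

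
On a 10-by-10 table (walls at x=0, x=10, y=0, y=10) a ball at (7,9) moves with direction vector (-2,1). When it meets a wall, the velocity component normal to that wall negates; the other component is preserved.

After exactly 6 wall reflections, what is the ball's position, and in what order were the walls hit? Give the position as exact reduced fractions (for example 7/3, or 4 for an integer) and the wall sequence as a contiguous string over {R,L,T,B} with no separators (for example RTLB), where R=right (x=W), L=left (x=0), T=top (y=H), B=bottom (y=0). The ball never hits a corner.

Final position: (10,15/2)
Wall sequence: TLRBLR

1. t=1 → T at (5,10); v=(-2,-1)
2. t=5/2 → L at (0,15/2); v=(2,-1)
3. t=5 → R at (10,5/2); v=(-2,-1)
4. t=5/2 → B at (5,0); v=(-2,1)
5. t=5/2 → L at (0,5/2); v=(2,1)
6. t=5 → R at (10,15/2); v=(-2,1)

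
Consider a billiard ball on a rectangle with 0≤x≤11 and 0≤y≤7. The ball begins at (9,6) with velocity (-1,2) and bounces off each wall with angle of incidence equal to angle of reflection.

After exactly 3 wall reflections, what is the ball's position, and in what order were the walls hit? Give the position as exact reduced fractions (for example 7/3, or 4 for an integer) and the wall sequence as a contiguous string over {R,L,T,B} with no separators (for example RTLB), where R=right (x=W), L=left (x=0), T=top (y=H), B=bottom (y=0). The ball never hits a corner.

Final position: (3/2,7)
Wall sequence: TBT

1. t=1/2 → T at (17/2,7); v=(-1,-2)
2. t=7/2 → B at (5,0); v=(-1,2)
3. t=7/2 → T at (3/2,7); v=(-1,-2)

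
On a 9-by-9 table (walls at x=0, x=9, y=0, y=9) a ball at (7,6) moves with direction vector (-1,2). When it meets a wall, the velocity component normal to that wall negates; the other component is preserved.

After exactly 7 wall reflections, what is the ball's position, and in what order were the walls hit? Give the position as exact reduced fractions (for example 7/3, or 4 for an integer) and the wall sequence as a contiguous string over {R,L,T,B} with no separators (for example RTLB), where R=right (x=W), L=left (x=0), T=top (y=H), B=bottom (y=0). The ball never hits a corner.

Final position: (11/2,9)
Wall sequence: TBLTBRT

1. t=3/2 → T at (11/2,9); v=(-1,-2)
2. t=9/2 → B at (1,0); v=(-1,2)
3. t=1 → L at (0,2); v=(1,2)
4. t=7/2 → T at (7/2,9); v=(1,-2)
5. t=9/2 → B at (8,0); v=(1,2)
6. t=1 → R at (9,2); v=(-1,2)
7. t=7/2 → T at (11/2,9); v=(-1,-2)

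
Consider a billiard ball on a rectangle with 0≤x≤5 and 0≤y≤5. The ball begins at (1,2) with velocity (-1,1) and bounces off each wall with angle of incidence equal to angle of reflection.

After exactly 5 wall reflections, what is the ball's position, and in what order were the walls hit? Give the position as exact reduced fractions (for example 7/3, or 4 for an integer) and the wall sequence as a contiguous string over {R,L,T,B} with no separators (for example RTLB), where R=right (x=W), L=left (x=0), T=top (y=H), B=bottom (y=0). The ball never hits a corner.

Final position: (0,3)
Wall sequence: LTRBL

1. t=1 → L at (0,3); v=(1,1)
2. t=2 → T at (2,5); v=(1,-1)
3. t=3 → R at (5,2); v=(-1,-1)
4. t=2 → B at (3,0); v=(-1,1)
5. t=3 → L at (0,3); v=(1,1)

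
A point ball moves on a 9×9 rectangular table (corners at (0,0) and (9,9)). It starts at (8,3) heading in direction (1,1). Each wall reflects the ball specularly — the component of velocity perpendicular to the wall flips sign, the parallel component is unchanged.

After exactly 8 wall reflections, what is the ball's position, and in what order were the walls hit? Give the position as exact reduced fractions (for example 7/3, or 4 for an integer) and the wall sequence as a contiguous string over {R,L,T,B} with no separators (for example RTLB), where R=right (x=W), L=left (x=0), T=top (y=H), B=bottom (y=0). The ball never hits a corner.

Final position: (5,0)
Wall sequence: RTLBRTLB

1. t=1 → R at (9,4); v=(-1,1)
2. t=5 → T at (4,9); v=(-1,-1)
3. t=4 → L at (0,5); v=(1,-1)
4. t=5 → B at (5,0); v=(1,1)
5. t=4 → R at (9,4); v=(-1,1)
6. t=5 → T at (4,9); v=(-1,-1)
7. t=4 → L at (0,5); v=(1,-1)
8. t=5 → B at (5,0); v=(1,1)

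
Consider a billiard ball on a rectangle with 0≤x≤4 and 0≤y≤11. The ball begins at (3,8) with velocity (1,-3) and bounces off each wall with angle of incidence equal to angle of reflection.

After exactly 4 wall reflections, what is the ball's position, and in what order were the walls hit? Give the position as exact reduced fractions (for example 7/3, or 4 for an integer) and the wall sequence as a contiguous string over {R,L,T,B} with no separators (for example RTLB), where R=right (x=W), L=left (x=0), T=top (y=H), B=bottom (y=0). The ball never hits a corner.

1. t=1 → R at (4,5); v=(-1,-3)
2. t=5/3 → B at (7/3,0); v=(-1,3)
3. t=7/3 → L at (0,7); v=(1,3)
4. t=4/3 → T at (4/3,11); v=(1,-3)

Final position: (4/3,11)
Wall sequence: RBLT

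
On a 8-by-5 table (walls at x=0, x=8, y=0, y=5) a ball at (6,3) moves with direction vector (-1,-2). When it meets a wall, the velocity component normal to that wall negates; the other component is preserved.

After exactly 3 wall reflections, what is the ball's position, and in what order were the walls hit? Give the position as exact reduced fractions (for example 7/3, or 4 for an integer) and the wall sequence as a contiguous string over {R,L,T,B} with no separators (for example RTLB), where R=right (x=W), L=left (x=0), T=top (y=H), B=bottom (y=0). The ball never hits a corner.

Final position: (0,1)
Wall sequence: BTL

1. t=3/2 → B at (9/2,0); v=(-1,2)
2. t=5/2 → T at (2,5); v=(-1,-2)
3. t=2 → L at (0,1); v=(1,-2)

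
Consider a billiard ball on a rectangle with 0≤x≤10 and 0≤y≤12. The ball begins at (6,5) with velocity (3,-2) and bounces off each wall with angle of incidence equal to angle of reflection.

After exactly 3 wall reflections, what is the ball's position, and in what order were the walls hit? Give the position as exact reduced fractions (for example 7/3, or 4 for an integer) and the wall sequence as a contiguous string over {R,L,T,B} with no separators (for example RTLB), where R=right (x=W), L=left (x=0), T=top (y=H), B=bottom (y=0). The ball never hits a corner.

1. t=4/3 → R at (10,7/3); v=(-3,-2)
2. t=7/6 → B at (13/2,0); v=(-3,2)
3. t=13/6 → L at (0,13/3); v=(3,2)

Final position: (0,13/3)
Wall sequence: RBL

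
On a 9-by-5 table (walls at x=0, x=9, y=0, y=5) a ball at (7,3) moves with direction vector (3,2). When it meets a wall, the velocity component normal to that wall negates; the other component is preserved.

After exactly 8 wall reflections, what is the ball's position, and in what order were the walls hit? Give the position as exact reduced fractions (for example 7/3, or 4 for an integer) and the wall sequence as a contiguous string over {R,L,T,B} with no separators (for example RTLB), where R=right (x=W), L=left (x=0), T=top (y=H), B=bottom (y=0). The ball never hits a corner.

Final position: (0,7/3)
Wall sequence: RTBLTRBL

1. t=2/3 → R at (9,13/3); v=(-3,2)
2. t=1/3 → T at (8,5); v=(-3,-2)
3. t=5/2 → B at (1/2,0); v=(-3,2)
4. t=1/6 → L at (0,1/3); v=(3,2)
5. t=7/3 → T at (7,5); v=(3,-2)
6. t=2/3 → R at (9,11/3); v=(-3,-2)
7. t=11/6 → B at (7/2,0); v=(-3,2)
8. t=7/6 → L at (0,7/3); v=(3,2)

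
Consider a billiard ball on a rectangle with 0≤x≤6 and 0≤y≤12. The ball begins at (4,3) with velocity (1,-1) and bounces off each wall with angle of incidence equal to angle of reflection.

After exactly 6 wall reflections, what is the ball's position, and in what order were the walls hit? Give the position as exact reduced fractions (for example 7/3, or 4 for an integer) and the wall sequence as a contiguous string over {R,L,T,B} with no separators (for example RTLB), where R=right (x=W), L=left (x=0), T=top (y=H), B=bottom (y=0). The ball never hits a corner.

Final position: (0,7)
Wall sequence: RBLRTL

1. t=2 → R at (6,1); v=(-1,-1)
2. t=1 → B at (5,0); v=(-1,1)
3. t=5 → L at (0,5); v=(1,1)
4. t=6 → R at (6,11); v=(-1,1)
5. t=1 → T at (5,12); v=(-1,-1)
6. t=5 → L at (0,7); v=(1,-1)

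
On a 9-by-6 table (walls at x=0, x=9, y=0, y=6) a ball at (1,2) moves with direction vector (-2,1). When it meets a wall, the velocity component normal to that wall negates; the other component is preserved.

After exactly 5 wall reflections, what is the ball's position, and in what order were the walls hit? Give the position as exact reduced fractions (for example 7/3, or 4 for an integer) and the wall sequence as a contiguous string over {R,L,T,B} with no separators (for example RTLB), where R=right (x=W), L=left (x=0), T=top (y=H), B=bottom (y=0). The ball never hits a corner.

Final position: (1,0)
Wall sequence: LTRLB

1. t=1/2 → L at (0,5/2); v=(2,1)
2. t=7/2 → T at (7,6); v=(2,-1)
3. t=1 → R at (9,5); v=(-2,-1)
4. t=9/2 → L at (0,1/2); v=(2,-1)
5. t=1/2 → B at (1,0); v=(2,1)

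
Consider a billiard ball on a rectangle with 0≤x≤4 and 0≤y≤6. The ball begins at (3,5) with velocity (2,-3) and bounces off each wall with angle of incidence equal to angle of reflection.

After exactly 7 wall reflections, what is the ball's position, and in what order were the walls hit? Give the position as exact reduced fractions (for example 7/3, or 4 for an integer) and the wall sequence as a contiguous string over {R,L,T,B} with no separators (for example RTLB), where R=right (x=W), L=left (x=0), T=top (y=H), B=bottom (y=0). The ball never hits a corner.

Final position: (0,5/2)
Wall sequence: RBLTRBL

1. t=1/2 → R at (4,7/2); v=(-2,-3)
2. t=7/6 → B at (5/3,0); v=(-2,3)
3. t=5/6 → L at (0,5/2); v=(2,3)
4. t=7/6 → T at (7/3,6); v=(2,-3)
5. t=5/6 → R at (4,7/2); v=(-2,-3)
6. t=7/6 → B at (5/3,0); v=(-2,3)
7. t=5/6 → L at (0,5/2); v=(2,3)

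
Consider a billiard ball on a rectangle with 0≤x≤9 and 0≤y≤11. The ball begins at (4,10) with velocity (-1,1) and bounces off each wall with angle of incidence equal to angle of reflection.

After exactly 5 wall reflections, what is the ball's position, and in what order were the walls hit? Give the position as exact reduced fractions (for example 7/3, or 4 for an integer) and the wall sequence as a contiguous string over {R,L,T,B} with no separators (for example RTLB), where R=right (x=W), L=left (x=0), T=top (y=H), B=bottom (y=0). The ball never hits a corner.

Final position: (0,10)
Wall sequence: TLBRL

1. t=1 → T at (3,11); v=(-1,-1)
2. t=3 → L at (0,8); v=(1,-1)
3. t=8 → B at (8,0); v=(1,1)
4. t=1 → R at (9,1); v=(-1,1)
5. t=9 → L at (0,10); v=(1,1)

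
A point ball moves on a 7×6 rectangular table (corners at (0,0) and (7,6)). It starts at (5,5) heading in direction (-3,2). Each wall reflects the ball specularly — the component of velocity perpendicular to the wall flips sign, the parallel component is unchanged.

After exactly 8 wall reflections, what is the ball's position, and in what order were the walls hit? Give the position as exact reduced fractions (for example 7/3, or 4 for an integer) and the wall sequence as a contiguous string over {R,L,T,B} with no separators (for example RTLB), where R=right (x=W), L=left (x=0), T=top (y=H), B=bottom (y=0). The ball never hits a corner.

1. t=1/2 → T at (7/2,6); v=(-3,-2)
2. t=7/6 → L at (0,11/3); v=(3,-2)
3. t=11/6 → B at (11/2,0); v=(3,2)
4. t=1/2 → R at (7,1); v=(-3,2)
5. t=7/3 → L at (0,17/3); v=(3,2)
6. t=1/6 → T at (1/2,6); v=(3,-2)
7. t=13/6 → R at (7,5/3); v=(-3,-2)
8. t=5/6 → B at (9/2,0); v=(-3,2)

Final position: (9/2,0)
Wall sequence: TLBRLTRB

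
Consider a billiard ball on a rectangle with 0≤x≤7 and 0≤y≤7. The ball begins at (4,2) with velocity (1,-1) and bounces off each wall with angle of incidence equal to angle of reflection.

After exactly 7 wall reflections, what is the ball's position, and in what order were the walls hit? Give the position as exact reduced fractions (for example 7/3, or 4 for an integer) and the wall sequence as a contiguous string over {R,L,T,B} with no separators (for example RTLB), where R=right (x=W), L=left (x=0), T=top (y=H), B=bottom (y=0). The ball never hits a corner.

1. t=2 → B at (6,0); v=(1,1)
2. t=1 → R at (7,1); v=(-1,1)
3. t=6 → T at (1,7); v=(-1,-1)
4. t=1 → L at (0,6); v=(1,-1)
5. t=6 → B at (6,0); v=(1,1)
6. t=1 → R at (7,1); v=(-1,1)
7. t=6 → T at (1,7); v=(-1,-1)

Final position: (1,7)
Wall sequence: BRTLBRT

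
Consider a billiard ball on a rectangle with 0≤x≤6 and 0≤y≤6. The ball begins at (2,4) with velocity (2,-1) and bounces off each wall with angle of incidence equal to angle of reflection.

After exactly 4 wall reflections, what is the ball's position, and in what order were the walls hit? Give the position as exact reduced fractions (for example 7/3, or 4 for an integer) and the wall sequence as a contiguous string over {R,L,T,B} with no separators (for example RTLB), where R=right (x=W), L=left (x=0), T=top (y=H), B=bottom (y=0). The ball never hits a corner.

1. t=2 → R at (6,2); v=(-2,-1)
2. t=2 → B at (2,0); v=(-2,1)
3. t=1 → L at (0,1); v=(2,1)
4. t=3 → R at (6,4); v=(-2,1)

Final position: (6,4)
Wall sequence: RBLR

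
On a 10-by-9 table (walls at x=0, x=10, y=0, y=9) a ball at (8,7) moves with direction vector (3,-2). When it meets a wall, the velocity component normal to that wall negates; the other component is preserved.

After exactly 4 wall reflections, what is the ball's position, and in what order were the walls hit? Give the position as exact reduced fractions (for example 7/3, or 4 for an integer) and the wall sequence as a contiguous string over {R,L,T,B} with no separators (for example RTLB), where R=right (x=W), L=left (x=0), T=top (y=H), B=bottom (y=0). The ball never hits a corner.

Final position: (10,23/3)
Wall sequence: RBLR

1. t=2/3 → R at (10,17/3); v=(-3,-2)
2. t=17/6 → B at (3/2,0); v=(-3,2)
3. t=1/2 → L at (0,1); v=(3,2)
4. t=10/3 → R at (10,23/3); v=(-3,2)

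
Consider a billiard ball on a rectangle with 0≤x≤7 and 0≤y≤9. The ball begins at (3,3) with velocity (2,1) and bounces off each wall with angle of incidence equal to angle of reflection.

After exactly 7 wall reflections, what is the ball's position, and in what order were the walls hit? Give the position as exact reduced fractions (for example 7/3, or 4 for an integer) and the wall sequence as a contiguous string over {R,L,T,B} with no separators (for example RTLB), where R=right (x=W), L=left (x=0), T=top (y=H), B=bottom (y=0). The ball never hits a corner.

1. t=2 → R at (7,5); v=(-2,1)
2. t=7/2 → L at (0,17/2); v=(2,1)
3. t=1/2 → T at (1,9); v=(2,-1)
4. t=3 → R at (7,6); v=(-2,-1)
5. t=7/2 → L at (0,5/2); v=(2,-1)
6. t=5/2 → B at (5,0); v=(2,1)
7. t=1 → R at (7,1); v=(-2,1)

Final position: (7,1)
Wall sequence: RLTRLBR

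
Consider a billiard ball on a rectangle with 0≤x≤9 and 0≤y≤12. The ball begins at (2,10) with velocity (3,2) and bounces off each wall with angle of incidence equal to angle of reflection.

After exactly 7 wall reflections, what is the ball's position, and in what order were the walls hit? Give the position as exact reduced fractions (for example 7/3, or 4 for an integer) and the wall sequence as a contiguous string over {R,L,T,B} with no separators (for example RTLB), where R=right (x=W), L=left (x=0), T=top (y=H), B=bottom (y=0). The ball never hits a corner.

Final position: (5,12)
Wall sequence: TRLBRLT

1. t=1 → T at (5,12); v=(3,-2)
2. t=4/3 → R at (9,28/3); v=(-3,-2)
3. t=3 → L at (0,10/3); v=(3,-2)
4. t=5/3 → B at (5,0); v=(3,2)
5. t=4/3 → R at (9,8/3); v=(-3,2)
6. t=3 → L at (0,26/3); v=(3,2)
7. t=5/3 → T at (5,12); v=(3,-2)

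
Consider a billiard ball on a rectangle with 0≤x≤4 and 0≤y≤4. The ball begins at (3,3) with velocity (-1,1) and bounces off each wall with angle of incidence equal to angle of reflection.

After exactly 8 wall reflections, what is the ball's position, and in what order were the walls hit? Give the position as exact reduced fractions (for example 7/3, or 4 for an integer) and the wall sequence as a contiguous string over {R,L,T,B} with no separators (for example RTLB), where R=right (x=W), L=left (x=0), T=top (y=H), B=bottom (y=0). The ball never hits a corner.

Final position: (4,2)
Wall sequence: TLBRTLBR

1. t=1 → T at (2,4); v=(-1,-1)
2. t=2 → L at (0,2); v=(1,-1)
3. t=2 → B at (2,0); v=(1,1)
4. t=2 → R at (4,2); v=(-1,1)
5. t=2 → T at (2,4); v=(-1,-1)
6. t=2 → L at (0,2); v=(1,-1)
7. t=2 → B at (2,0); v=(1,1)
8. t=2 → R at (4,2); v=(-1,1)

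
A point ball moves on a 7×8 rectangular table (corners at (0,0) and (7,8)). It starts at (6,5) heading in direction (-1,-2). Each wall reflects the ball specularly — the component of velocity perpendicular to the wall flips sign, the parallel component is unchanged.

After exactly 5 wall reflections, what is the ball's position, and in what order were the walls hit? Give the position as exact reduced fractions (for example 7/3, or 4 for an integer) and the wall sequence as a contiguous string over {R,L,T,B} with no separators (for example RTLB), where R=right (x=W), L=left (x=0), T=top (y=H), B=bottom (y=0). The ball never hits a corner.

1. t=5/2 → B at (7/2,0); v=(-1,2)
2. t=7/2 → L at (0,7); v=(1,2)
3. t=1/2 → T at (1/2,8); v=(1,-2)
4. t=4 → B at (9/2,0); v=(1,2)
5. t=5/2 → R at (7,5); v=(-1,2)

Final position: (7,5)
Wall sequence: BLTBR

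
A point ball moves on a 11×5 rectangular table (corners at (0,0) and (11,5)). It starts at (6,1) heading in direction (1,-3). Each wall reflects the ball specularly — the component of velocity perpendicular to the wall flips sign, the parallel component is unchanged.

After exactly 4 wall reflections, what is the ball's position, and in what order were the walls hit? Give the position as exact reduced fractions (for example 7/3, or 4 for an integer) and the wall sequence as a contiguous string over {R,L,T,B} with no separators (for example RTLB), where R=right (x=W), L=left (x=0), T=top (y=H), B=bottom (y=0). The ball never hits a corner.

1. t=1/3 → B at (19/3,0); v=(1,3)
2. t=5/3 → T at (8,5); v=(1,-3)
3. t=5/3 → B at (29/3,0); v=(1,3)
4. t=4/3 → R at (11,4); v=(-1,3)

Final position: (11,4)
Wall sequence: BTBR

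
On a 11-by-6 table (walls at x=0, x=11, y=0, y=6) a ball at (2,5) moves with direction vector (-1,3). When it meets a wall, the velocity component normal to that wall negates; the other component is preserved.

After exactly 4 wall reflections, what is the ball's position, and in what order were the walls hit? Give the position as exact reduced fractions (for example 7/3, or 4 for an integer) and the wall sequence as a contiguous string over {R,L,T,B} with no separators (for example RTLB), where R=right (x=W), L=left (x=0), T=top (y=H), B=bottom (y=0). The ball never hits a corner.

Final position: (7/3,6)
Wall sequence: TLBT

1. t=1/3 → T at (5/3,6); v=(-1,-3)
2. t=5/3 → L at (0,1); v=(1,-3)
3. t=1/3 → B at (1/3,0); v=(1,3)
4. t=2 → T at (7/3,6); v=(1,-3)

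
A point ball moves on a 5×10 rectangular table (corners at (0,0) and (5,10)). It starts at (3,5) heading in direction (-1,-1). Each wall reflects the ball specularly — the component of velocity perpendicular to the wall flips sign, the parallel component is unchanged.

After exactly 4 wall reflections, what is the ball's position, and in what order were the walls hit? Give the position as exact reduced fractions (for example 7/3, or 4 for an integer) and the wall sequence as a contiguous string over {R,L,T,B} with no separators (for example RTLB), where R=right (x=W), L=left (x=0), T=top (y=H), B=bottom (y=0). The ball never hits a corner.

1. t=3 → L at (0,2); v=(1,-1)
2. t=2 → B at (2,0); v=(1,1)
3. t=3 → R at (5,3); v=(-1,1)
4. t=5 → L at (0,8); v=(1,1)

Final position: (0,8)
Wall sequence: LBRL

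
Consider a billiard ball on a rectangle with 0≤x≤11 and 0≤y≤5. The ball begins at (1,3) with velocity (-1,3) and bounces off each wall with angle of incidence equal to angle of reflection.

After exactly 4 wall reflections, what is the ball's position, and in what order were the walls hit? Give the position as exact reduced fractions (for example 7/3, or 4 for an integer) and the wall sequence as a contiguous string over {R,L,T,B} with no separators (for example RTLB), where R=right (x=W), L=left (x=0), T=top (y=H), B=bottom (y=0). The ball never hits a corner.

Final position: (3,5)
Wall sequence: TLBT

1. t=2/3 → T at (1/3,5); v=(-1,-3)
2. t=1/3 → L at (0,4); v=(1,-3)
3. t=4/3 → B at (4/3,0); v=(1,3)
4. t=5/3 → T at (3,5); v=(1,-3)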